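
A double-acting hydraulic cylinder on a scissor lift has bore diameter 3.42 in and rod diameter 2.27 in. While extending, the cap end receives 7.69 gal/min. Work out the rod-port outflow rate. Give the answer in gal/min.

Cap-side area A_cap = π/4 × (3.42 in)² = 9.186 in^2
Rod-side annular area A_ann = π/4 × (3.42² − 2.27²) = 5.139 in^2
Piston speed v = Q_in/A_cap; rod-end outflow Q_out = v × A_ann = Q_in × A_ann/A_cap.

Q_out ≈ 4.30 gal/min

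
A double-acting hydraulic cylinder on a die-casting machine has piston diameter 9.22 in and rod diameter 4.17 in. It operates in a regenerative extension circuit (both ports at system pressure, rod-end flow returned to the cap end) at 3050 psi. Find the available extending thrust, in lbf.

With equal pressure on both faces, forces on the annular region cancel; the net push is pressure × rod cross-section.
Rod cross-section A_rod = π/4 × (4.17 in)² = 13.66 in^2
F = P × A_rod

F ≈ 41700 lbf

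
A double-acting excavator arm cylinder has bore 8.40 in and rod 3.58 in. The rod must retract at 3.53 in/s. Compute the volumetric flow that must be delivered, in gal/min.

Q ≈ 41.6 gal/min

Rod-side annular area A_ann = π/4 × (8.40² − 3.58²) = 45.35 in^2
Q = A × v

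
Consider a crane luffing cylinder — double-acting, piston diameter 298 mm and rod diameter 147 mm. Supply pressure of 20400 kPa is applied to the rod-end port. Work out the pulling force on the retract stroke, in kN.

Rod-side annular area A_ann = π/4 × (298² − 147²) = 52770 mm^2
On retraction the pressure acts on the annular area (bore minus rod).
F = P × A_ann

F ≈ 1080 kN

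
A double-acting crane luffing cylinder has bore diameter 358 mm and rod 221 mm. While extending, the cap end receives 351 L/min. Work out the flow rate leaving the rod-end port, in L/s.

Q_out ≈ 3.62 L/s

Cap-side area A_cap = π/4 × (358 mm)² = 1.007e5 mm^2
Rod-side annular area A_ann = π/4 × (358² − 221²) = 62300 mm^2
Piston speed v = Q_in/A_cap; rod-end outflow Q_out = v × A_ann = Q_in × A_ann/A_cap.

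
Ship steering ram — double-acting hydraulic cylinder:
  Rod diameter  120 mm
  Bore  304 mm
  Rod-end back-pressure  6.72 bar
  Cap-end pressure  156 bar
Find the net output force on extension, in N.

F ≈ 1.09e6 N

Cap-side area A_cap = π/4 × (304 mm)² = 72580 mm^2
Rod-side annular area A_ann = π/4 × (304² − 120²) = 61270 mm^2
Net thrust = P_cap·A_cap − P_rod·A_ann = 1.132e6 N − 41180 N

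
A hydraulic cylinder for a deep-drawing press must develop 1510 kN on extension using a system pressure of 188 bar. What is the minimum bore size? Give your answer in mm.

D ≈ 320 mm

Extension force acts on the full piston face: F = P × (π/4)D².
D = √(4F / (πP)) = √(4 × 1510 kN / (π × 188 bar))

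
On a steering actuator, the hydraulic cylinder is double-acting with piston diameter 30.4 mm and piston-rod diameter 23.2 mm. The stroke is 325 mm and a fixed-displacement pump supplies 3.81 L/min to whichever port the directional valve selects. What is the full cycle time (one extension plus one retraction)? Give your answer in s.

t ≈ 5.27 s

Cap-side area A_cap = π/4 × (30.4 mm)² = 725.8 mm^2
Rod-side annular area A_ann = π/4 × (30.4² − 23.2²) = 303.1 mm^2
t_ext = A_cap·L/Q = 3.715 s
t_ret = A_ann·L/Q = 1.551 s
t_cycle = t_ext + t_ret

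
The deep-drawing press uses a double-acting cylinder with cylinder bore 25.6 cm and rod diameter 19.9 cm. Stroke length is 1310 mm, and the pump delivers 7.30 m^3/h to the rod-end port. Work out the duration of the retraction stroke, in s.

t ≈ 13.2 s

Rod-side annular area A_ann = π/4 × (25.6² − 19.9²) = 203.7 cm^2
Swept volume V = A × L; t = V / Q = A·L / Q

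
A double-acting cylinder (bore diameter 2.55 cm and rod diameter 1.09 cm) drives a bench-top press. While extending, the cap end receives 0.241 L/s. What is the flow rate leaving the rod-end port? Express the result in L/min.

Cap-side area A_cap = π/4 × (2.55 cm)² = 5.107 cm^2
Rod-side annular area A_ann = π/4 × (2.55² − 1.09²) = 4.174 cm^2
Piston speed v = Q_in/A_cap; rod-end outflow Q_out = v × A_ann = Q_in × A_ann/A_cap.

Q_out ≈ 11.8 L/min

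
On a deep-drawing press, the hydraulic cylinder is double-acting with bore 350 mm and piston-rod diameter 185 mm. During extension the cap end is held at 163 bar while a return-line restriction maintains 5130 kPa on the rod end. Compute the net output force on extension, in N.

F ≈ 1.21e6 N

Cap-side area A_cap = π/4 × (350 mm)² = 96210 mm^2
Rod-side annular area A_ann = π/4 × (350² − 185²) = 69330 mm^2
Net thrust = P_cap·A_cap − P_rod·A_ann = 1.568e6 N − 3.557e5 N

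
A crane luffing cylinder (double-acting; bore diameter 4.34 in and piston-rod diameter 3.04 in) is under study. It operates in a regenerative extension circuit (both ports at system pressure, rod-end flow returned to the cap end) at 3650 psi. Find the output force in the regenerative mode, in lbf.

With equal pressure on both faces, forces on the annular region cancel; the net push is pressure × rod cross-section.
Rod cross-section A_rod = π/4 × (3.04 in)² = 7.258 in^2
F = P × A_rod

F ≈ 26500 lbf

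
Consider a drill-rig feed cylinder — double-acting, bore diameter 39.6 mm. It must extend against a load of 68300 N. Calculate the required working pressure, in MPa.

Cap-side area A_cap = π/4 × (39.6 mm)² = 1232 mm^2
P = F / A = 68300 N / A

P ≈ 55.5 MPa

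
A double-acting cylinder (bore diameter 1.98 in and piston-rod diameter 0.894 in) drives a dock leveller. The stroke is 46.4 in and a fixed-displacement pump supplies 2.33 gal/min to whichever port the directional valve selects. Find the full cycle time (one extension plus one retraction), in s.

Cap-side area A_cap = π/4 × (1.98 in)² = 3.079 in^2
Rod-side annular area A_ann = π/4 × (1.98² − 0.894²) = 2.451 in^2
t_ext = A_cap·L/Q = 15.93 s
t_ret = A_ann·L/Q = 12.68 s
t_cycle = t_ext + t_ret

t ≈ 28.6 s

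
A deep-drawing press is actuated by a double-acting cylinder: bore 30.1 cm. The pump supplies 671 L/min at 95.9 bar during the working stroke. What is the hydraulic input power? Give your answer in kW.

Hydraulic power = P × Q

W ≈ 107 kW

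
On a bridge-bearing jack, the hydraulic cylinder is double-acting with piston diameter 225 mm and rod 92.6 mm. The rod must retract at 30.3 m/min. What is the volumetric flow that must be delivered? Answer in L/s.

Rod-side annular area A_ann = π/4 × (225² − 92.6²) = 33030 mm^2
Q = A × v

Q ≈ 16.7 L/s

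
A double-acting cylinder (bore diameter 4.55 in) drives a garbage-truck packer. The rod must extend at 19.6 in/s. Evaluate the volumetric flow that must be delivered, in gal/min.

Q ≈ 82.8 gal/min

Cap-side area A_cap = π/4 × (4.55 in)² = 16.26 in^2
Q = A × v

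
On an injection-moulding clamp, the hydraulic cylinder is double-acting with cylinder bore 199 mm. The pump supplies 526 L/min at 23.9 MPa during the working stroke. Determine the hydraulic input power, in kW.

W ≈ 210 kW

Hydraulic power = P × Q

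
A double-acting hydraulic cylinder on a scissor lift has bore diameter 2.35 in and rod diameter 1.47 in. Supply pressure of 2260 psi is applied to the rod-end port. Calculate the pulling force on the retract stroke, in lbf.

Rod-side annular area A_ann = π/4 × (2.35² − 1.47²) = 2.640 in^2
On retraction the pressure acts on the annular area (bore minus rod).
F = P × A_ann

F ≈ 5970 lbf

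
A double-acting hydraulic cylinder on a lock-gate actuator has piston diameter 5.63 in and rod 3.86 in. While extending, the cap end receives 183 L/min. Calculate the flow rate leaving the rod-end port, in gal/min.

Q_out ≈ 25.6 gal/min

Cap-side area A_cap = π/4 × (5.63 in)² = 24.89 in^2
Rod-side annular area A_ann = π/4 × (5.63² − 3.86²) = 13.19 in^2
Piston speed v = Q_in/A_cap; rod-end outflow Q_out = v × A_ann = Q_in × A_ann/A_cap.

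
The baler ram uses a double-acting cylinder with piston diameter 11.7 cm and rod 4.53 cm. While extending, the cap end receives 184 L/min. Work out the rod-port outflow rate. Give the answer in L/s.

Cap-side area A_cap = π/4 × (11.7 cm)² = 107.5 cm^2
Rod-side annular area A_ann = π/4 × (11.7² − 4.53²) = 91.40 cm^2
Piston speed v = Q_in/A_cap; rod-end outflow Q_out = v × A_ann = Q_in × A_ann/A_cap.

Q_out ≈ 2.61 L/s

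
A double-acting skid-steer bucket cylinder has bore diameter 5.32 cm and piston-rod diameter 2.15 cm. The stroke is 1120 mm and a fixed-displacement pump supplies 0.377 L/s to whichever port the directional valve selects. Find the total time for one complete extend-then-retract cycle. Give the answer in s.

t ≈ 12.1 s

Cap-side area A_cap = π/4 × (5.32 cm)² = 22.23 cm^2
Rod-side annular area A_ann = π/4 × (5.32² − 2.15²) = 18.60 cm^2
t_ext = A_cap·L/Q = 6.604 s
t_ret = A_ann·L/Q = 5.525 s
t_cycle = t_ext + t_ret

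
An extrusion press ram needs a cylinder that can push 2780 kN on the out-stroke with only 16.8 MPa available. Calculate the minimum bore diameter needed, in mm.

D ≈ 459 mm

Extension force acts on the full piston face: F = P × (π/4)D².
D = √(4F / (πP)) = √(4 × 2780 kN / (π × 16.8 MPa))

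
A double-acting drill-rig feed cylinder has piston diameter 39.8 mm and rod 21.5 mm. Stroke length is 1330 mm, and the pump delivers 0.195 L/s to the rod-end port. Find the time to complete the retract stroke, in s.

t ≈ 6.01 s

Rod-side annular area A_ann = π/4 × (39.8² − 21.5²) = 881.1 mm^2
Swept volume V = A × L; t = V / Q = A·L / Q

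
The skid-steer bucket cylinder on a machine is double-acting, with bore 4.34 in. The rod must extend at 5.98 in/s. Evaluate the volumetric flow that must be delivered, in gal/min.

Q ≈ 23.0 gal/min

Cap-side area A_cap = π/4 × (4.34 in)² = 14.79 in^2
Q = A × v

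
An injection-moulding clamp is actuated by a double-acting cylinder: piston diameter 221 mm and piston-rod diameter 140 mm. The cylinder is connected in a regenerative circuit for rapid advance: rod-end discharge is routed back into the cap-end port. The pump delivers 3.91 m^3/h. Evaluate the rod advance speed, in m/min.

v ≈ 4.23 m/min

In regeneration the rod-end outflow joins the pump flow into the cap end, so the net volume the pump must supply per unit advance equals the rod cross-section area.
Rod cross-section A_rod = π/4 × (140 mm)² = 15390 mm^2
v = Q_pump / A_rod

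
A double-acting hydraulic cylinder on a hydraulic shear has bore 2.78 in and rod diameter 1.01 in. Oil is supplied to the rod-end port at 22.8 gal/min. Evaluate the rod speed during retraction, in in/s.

v ≈ 16.7 in/s

Rod-side annular area A_ann = π/4 × (2.78² − 1.01²) = 5.269 in^2
Flow into the rod-end port fills the annular volume.
v = Q / A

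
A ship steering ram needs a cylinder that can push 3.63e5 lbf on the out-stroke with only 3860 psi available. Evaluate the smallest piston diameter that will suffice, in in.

D ≈ 10.9 in

Extension force acts on the full piston face: F = P × (π/4)D².
D = √(4F / (πP)) = √(4 × 3.63e5 lbf / (π × 3860 psi))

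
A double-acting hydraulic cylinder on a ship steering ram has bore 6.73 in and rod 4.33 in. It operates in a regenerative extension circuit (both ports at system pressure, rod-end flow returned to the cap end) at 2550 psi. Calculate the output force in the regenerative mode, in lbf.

With equal pressure on both faces, forces on the annular region cancel; the net push is pressure × rod cross-section.
Rod cross-section A_rod = π/4 × (4.33 in)² = 14.73 in^2
F = P × A_rod

F ≈ 37500 lbf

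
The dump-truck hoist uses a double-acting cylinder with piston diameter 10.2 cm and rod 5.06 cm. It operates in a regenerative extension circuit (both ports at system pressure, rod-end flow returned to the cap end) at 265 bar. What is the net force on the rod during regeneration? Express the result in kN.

With equal pressure on both faces, forces on the annular region cancel; the net push is pressure × rod cross-section.
Rod cross-section A_rod = π/4 × (5.06 cm)² = 20.11 cm^2
F = P × A_rod

F ≈ 53.3 kN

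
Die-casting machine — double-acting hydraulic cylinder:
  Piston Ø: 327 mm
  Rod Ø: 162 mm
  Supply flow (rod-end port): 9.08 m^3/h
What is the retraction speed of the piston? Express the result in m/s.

Rod-side annular area A_ann = π/4 × (327² − 162²) = 63370 mm^2
Flow into the rod-end port fills the annular volume.
v = Q / A

v ≈ 0.0398 m/s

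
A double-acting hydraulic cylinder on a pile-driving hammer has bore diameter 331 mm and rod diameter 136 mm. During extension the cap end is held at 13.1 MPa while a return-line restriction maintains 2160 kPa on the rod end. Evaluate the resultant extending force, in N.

Cap-side area A_cap = π/4 × (331 mm)² = 86050 mm^2
Rod-side annular area A_ann = π/4 × (331² − 136²) = 71520 mm^2
Net thrust = P_cap·A_cap − P_rod·A_ann = 1.127e6 N − 1.545e5 N

F ≈ 9.73e5 N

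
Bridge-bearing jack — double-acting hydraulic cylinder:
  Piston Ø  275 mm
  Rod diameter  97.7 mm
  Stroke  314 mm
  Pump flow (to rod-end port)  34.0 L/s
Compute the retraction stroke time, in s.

t ≈ 0.479 s

Rod-side annular area A_ann = π/4 × (275² − 97.7²) = 51900 mm^2
Swept volume V = A × L; t = V / Q = A·L / Q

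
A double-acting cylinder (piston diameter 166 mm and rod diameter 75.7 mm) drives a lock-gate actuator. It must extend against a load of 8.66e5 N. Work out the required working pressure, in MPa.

Cap-side area A_cap = π/4 × (166 mm)² = 21640 mm^2
P = F / A = 8.66e5 N / A

P ≈ 40.0 MPa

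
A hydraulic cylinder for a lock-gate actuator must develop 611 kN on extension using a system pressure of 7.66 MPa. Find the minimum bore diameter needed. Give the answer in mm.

D ≈ 319 mm

Extension force acts on the full piston face: F = P × (π/4)D².
D = √(4F / (πP)) = √(4 × 611 kN / (π × 7.66 MPa))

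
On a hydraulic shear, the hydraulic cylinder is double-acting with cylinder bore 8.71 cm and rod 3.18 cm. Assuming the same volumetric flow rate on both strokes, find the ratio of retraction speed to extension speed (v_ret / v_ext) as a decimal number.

v_ret/v_ext ≈ 1.15

Cap-side area A_cap = π/4 × (8.71 cm)² = 59.58 cm^2
Rod-side annular area A_ann = π/4 × (8.71² − 3.18²) = 51.64 cm^2
For equal Q, v ∝ 1/A, so v_ret/v_ext = A_cap/A_ann.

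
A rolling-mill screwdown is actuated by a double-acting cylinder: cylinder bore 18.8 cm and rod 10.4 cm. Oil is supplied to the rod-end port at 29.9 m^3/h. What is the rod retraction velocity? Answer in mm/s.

Rod-side annular area A_ann = π/4 × (18.8² − 10.4²) = 192.6 cm^2
Flow into the rod-end port fills the annular volume.
v = Q / A

v ≈ 431 mm/s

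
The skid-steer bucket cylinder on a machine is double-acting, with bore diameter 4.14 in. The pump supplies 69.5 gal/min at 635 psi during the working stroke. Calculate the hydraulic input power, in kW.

W ≈ 19.2 kW

Hydraulic power = P × Q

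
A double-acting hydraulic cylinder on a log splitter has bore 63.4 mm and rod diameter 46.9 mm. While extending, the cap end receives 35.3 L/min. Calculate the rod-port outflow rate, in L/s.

Cap-side area A_cap = π/4 × (63.4 mm)² = 3157 mm^2
Rod-side annular area A_ann = π/4 × (63.4² − 46.9²) = 1429 mm^2
Piston speed v = Q_in/A_cap; rod-end outflow Q_out = v × A_ann = Q_in × A_ann/A_cap.

Q_out ≈ 0.266 L/s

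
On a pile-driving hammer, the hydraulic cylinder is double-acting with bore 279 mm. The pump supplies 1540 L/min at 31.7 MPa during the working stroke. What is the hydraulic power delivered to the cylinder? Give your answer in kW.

W ≈ 814 kW

Hydraulic power = P × Q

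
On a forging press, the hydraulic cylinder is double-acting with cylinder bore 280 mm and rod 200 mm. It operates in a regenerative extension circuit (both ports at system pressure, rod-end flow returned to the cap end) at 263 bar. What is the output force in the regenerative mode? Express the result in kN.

With equal pressure on both faces, forces on the annular region cancel; the net push is pressure × rod cross-section.
Rod cross-section A_rod = π/4 × (200 mm)² = 31420 mm^2
F = P × A_rod

F ≈ 826 kN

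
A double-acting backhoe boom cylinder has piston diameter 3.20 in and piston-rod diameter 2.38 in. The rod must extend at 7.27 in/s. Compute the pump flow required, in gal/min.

Q ≈ 15.2 gal/min

Cap-side area A_cap = π/4 × (3.20 in)² = 8.042 in^2
Q = A × v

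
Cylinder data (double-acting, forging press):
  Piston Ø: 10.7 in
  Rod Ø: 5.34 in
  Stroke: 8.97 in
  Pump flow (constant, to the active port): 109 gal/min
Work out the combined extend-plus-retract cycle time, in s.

t ≈ 3.37 s

Cap-side area A_cap = π/4 × (10.7 in)² = 89.92 in^2
Rod-side annular area A_ann = π/4 × (10.7² − 5.34²) = 67.52 in^2
t_ext = A_cap·L/Q = 1.922 s
t_ret = A_ann·L/Q = 1.443 s
t_cycle = t_ext + t_ret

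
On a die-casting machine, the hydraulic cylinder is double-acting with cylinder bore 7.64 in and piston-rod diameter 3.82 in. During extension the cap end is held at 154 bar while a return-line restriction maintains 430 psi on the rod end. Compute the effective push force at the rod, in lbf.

Cap-side area A_cap = π/4 × (7.64 in)² = 45.84 in^2
Rod-side annular area A_ann = π/4 × (7.64² − 3.82²) = 34.38 in^2
Net thrust = P_cap·A_cap − P_rod·A_ann = 1.024e5 lbf − 14780 lbf

F ≈ 87600 lbf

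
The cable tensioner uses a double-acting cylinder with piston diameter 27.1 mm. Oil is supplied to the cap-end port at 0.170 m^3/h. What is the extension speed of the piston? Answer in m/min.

v ≈ 4.91 m/min

Cap-side area A_cap = π/4 × (27.1 mm)² = 576.8 mm^2
v = Q / A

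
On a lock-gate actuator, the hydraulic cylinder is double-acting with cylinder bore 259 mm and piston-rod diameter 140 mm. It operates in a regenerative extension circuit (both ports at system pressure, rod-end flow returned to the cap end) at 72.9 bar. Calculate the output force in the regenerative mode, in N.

F ≈ 1.12e5 N

With equal pressure on both faces, forces on the annular region cancel; the net push is pressure × rod cross-section.
Rod cross-section A_rod = π/4 × (140 mm)² = 15390 mm^2
F = P × A_rod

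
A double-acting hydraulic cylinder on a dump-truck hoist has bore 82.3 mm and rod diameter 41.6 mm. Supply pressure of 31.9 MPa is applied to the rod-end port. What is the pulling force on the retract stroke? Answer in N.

Rod-side annular area A_ann = π/4 × (82.3² − 41.6²) = 3961 mm^2
On retraction the pressure acts on the annular area (bore minus rod).
F = P × A_ann

F ≈ 1.26e5 N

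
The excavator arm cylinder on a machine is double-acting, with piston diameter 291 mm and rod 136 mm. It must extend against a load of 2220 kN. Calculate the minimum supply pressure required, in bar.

P ≈ 334 bar

Cap-side area A_cap = π/4 × (291 mm)² = 66510 mm^2
P = F / A = 2220 kN / A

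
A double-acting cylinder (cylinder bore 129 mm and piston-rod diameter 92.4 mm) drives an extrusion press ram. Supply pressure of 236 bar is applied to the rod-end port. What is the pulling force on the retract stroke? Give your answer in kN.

F ≈ 150 kN

Rod-side annular area A_ann = π/4 × (129² − 92.4²) = 6364 mm^2
On retraction the pressure acts on the annular area (bore minus rod).
F = P × A_ann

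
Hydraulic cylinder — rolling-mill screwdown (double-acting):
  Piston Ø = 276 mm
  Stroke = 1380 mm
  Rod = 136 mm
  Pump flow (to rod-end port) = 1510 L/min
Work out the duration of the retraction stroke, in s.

t ≈ 2.48 s

Rod-side annular area A_ann = π/4 × (276² − 136²) = 45300 mm^2
Swept volume V = A × L; t = V / Q = A·L / Q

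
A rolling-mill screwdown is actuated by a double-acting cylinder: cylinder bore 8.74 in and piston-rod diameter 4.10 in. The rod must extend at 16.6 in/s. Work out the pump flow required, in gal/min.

Cap-side area A_cap = π/4 × (8.74 in)² = 59.99 in^2
Q = A × v

Q ≈ 259 gal/min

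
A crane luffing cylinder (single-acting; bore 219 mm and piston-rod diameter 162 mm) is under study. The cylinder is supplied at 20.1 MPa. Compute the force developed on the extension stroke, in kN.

Cap-side area A_cap = π/4 × (219 mm)² = 37670 mm^2
F = P × A_cap = 20.1 MPa × A_cap

F ≈ 757 kN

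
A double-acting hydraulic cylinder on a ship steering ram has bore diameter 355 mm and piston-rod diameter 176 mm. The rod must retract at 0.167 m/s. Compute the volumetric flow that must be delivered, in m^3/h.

Q ≈ 44.9 m^3/h

Rod-side annular area A_ann = π/4 × (355² − 176²) = 74650 mm^2
Q = A × v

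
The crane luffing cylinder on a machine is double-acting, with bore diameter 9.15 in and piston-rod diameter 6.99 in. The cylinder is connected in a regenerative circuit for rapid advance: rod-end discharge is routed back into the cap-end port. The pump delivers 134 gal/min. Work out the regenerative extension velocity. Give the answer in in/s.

In regeneration the rod-end outflow joins the pump flow into the cap end, so the net volume the pump must supply per unit advance equals the rod cross-section area.
Rod cross-section A_rod = π/4 × (6.99 in)² = 38.37 in^2
v = Q_pump / A_rod

v ≈ 13.4 in/s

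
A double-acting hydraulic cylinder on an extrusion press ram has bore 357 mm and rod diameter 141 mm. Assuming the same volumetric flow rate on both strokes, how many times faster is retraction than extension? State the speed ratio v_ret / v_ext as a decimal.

Cap-side area A_cap = π/4 × (357 mm)² = 1.001e5 mm^2
Rod-side annular area A_ann = π/4 × (357² − 141²) = 84480 mm^2
For equal Q, v ∝ 1/A, so v_ret/v_ext = A_cap/A_ann.

v_ret/v_ext ≈ 1.18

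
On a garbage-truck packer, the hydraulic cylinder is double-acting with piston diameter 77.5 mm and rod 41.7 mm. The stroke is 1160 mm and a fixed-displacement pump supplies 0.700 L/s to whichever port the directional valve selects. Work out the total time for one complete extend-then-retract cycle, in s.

Cap-side area A_cap = π/4 × (77.5 mm)² = 4717 mm^2
Rod-side annular area A_ann = π/4 × (77.5² − 41.7²) = 3352 mm^2
t_ext = A_cap·L/Q = 7.817 s
t_ret = A_ann·L/Q = 5.554 s
t_cycle = t_ext + t_ret

t ≈ 13.4 s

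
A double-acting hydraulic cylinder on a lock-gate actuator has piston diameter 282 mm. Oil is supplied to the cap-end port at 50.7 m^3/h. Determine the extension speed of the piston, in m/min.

v ≈ 13.5 m/min

Cap-side area A_cap = π/4 × (282 mm)² = 62460 mm^2
v = Q / A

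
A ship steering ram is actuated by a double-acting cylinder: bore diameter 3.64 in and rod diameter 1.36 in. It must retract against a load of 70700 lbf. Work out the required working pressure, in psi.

P ≈ 7900 psi

Rod-side annular area A_ann = π/4 × (3.64² − 1.36²) = 8.954 in^2
Retraction: pressure acts on the annular area.
P = F / A = 70700 lbf / A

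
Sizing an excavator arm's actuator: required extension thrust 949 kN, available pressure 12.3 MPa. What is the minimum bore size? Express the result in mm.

D ≈ 313 mm

Extension force acts on the full piston face: F = P × (π/4)D².
D = √(4F / (πP)) = √(4 × 949 kN / (π × 12.3 MPa))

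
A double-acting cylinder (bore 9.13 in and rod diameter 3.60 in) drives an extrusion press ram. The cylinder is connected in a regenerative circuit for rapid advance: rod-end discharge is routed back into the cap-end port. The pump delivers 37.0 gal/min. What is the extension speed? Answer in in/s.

v ≈ 14.0 in/s

In regeneration the rod-end outflow joins the pump flow into the cap end, so the net volume the pump must supply per unit advance equals the rod cross-section area.
Rod cross-section A_rod = π/4 × (3.60 in)² = 10.18 in^2
v = Q_pump / A_rod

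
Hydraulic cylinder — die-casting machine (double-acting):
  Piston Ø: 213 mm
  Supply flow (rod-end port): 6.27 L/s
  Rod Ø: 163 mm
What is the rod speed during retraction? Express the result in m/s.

Rod-side annular area A_ann = π/4 × (213² − 163²) = 14770 mm^2
Flow into the rod-end port fills the annular volume.
v = Q / A

v ≈ 0.425 m/s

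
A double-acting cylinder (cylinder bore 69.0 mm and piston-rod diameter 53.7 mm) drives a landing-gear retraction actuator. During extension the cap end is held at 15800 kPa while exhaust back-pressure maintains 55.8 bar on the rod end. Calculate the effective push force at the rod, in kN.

Cap-side area A_cap = π/4 × (69.0 mm)² = 3739 mm^2
Rod-side annular area A_ann = π/4 × (69.0² − 53.7²) = 1474 mm^2
Net thrust = P_cap·A_cap − P_rod·A_ann = 59.08 kN − 8.227 kN

F ≈ 50.9 kN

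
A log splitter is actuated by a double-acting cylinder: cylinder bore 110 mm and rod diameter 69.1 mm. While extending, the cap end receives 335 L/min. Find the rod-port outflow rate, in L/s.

Cap-side area A_cap = π/4 × (110 mm)² = 9503 mm^2
Rod-side annular area A_ann = π/4 × (110² − 69.1²) = 5753 mm^2
Piston speed v = Q_in/A_cap; rod-end outflow Q_out = v × A_ann = Q_in × A_ann/A_cap.

Q_out ≈ 3.38 L/s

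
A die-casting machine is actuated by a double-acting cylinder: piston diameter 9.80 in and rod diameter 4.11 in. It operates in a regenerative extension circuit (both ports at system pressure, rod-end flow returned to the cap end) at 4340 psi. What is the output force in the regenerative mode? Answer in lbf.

F ≈ 57600 lbf

With equal pressure on both faces, forces on the annular region cancel; the net push is pressure × rod cross-section.
Rod cross-section A_rod = π/4 × (4.11 in)² = 13.27 in^2
F = P × A_rod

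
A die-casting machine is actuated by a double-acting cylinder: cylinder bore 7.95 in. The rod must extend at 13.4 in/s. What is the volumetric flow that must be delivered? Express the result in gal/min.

Cap-side area A_cap = π/4 × (7.95 in)² = 49.64 in^2
Q = A × v

Q ≈ 173 gal/min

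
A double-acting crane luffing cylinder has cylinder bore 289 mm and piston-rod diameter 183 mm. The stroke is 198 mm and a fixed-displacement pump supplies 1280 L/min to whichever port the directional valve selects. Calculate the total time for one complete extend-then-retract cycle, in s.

t ≈ 0.974 s

Cap-side area A_cap = π/4 × (289 mm)² = 65600 mm^2
Rod-side annular area A_ann = π/4 × (289² − 183²) = 39300 mm^2
t_ext = A_cap·L/Q = 0.6088 s
t_ret = A_ann·L/Q = 0.3647 s
t_cycle = t_ext + t_ret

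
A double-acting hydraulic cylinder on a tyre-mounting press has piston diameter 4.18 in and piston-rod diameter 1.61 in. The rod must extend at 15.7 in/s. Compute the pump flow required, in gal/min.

Cap-side area A_cap = π/4 × (4.18 in)² = 13.72 in^2
Q = A × v

Q ≈ 56.0 gal/min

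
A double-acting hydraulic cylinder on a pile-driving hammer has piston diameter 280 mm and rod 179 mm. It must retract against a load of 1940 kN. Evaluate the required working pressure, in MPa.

P ≈ 53.3 MPa

Rod-side annular area A_ann = π/4 × (280² − 179²) = 36410 mm^2
Retraction: pressure acts on the annular area.
P = F / A = 1940 kN / A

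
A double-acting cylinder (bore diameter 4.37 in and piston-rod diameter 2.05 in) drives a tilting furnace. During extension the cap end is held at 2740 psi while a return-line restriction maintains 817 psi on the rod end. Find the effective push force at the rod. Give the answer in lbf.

F ≈ 31500 lbf

Cap-side area A_cap = π/4 × (4.37 in)² = 15.00 in^2
Rod-side annular area A_ann = π/4 × (4.37² − 2.05²) = 11.70 in^2
Net thrust = P_cap·A_cap − P_rod·A_ann = 41100 lbf − 9557 lbf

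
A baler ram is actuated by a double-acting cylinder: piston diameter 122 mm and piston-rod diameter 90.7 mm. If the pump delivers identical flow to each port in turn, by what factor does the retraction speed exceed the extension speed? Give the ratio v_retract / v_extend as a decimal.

Cap-side area A_cap = π/4 × (122 mm)² = 11690 mm^2
Rod-side annular area A_ann = π/4 × (122² − 90.7²) = 5229 mm^2
For equal Q, v ∝ 1/A, so v_ret/v_ext = A_cap/A_ann.

v_ret/v_ext ≈ 2.24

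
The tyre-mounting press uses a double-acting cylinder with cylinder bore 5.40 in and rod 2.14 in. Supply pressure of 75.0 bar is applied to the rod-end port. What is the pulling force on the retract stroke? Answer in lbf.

Rod-side annular area A_ann = π/4 × (5.40² − 2.14²) = 19.31 in^2
On retraction the pressure acts on the annular area (bore minus rod).
F = P × A_ann

F ≈ 21000 lbf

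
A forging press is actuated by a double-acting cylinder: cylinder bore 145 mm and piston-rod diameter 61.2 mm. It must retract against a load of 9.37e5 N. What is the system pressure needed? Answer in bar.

P ≈ 690 bar

Rod-side annular area A_ann = π/4 × (145² − 61.2²) = 13570 mm^2
Retraction: pressure acts on the annular area.
P = F / A = 9.37e5 N / A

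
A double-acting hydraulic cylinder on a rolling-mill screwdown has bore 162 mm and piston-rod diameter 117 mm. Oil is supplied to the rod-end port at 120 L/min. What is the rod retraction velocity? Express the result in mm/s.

v ≈ 203 mm/s

Rod-side annular area A_ann = π/4 × (162² − 117²) = 9861 mm^2
Flow into the rod-end port fills the annular volume.
v = Q / A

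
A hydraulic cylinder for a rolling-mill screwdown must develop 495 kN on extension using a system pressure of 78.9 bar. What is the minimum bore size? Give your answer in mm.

D ≈ 283 mm

Extension force acts on the full piston face: F = P × (π/4)D².
D = √(4F / (πP)) = √(4 × 495 kN / (π × 78.9 bar))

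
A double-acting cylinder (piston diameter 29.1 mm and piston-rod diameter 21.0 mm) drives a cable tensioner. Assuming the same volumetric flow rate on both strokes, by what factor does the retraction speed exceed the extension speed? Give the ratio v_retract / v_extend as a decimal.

v_ret/v_ext ≈ 2.09

Cap-side area A_cap = π/4 × (29.1 mm)² = 665.1 mm^2
Rod-side annular area A_ann = π/4 × (29.1² − 21.0²) = 318.7 mm^2
For equal Q, v ∝ 1/A, so v_ret/v_ext = A_cap/A_ann.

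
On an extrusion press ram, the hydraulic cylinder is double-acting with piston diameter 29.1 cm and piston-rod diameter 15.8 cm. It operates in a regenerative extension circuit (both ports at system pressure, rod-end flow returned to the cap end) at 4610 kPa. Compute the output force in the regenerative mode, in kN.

With equal pressure on both faces, forces on the annular region cancel; the net push is pressure × rod cross-section.
Rod cross-section A_rod = π/4 × (15.8 cm)² = 196.1 cm^2
F = P × A_rod

F ≈ 90.4 kN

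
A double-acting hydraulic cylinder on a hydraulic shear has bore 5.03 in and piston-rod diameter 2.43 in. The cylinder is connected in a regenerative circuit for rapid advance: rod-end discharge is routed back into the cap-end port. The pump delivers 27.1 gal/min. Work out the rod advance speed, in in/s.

In regeneration the rod-end outflow joins the pump flow into the cap end, so the net volume the pump must supply per unit advance equals the rod cross-section area.
Rod cross-section A_rod = π/4 × (2.43 in)² = 4.638 in^2
v = Q_pump / A_rod

v ≈ 22.5 in/s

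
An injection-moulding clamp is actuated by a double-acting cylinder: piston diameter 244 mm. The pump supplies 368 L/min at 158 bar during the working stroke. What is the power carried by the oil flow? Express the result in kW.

Hydraulic power = P × Q

W ≈ 96.9 kW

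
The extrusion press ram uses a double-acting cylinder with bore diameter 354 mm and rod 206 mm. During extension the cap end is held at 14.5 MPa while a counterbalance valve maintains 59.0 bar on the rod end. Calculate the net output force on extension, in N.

F ≈ 1.04e6 N

Cap-side area A_cap = π/4 × (354 mm)² = 98420 mm^2
Rod-side annular area A_ann = π/4 × (354² − 206²) = 65090 mm^2
Net thrust = P_cap·A_cap − P_rod·A_ann = 1.427e6 N − 3.841e5 N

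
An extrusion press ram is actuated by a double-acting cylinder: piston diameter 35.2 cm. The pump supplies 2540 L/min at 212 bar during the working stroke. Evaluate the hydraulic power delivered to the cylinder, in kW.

Hydraulic power = P × Q

W ≈ 897 kW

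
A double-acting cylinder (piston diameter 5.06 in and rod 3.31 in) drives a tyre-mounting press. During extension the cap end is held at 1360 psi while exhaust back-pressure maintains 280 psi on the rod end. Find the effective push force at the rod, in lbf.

F ≈ 24100 lbf

Cap-side area A_cap = π/4 × (5.06 in)² = 20.11 in^2
Rod-side annular area A_ann = π/4 × (5.06² − 3.31²) = 11.50 in^2
Net thrust = P_cap·A_cap − P_rod·A_ann = 27350 lbf − 3221 lbf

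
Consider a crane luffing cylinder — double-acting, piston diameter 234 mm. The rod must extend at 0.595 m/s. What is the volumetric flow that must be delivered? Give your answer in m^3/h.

Q ≈ 92.1 m^3/h

Cap-side area A_cap = π/4 × (234 mm)² = 43010 mm^2
Q = A × v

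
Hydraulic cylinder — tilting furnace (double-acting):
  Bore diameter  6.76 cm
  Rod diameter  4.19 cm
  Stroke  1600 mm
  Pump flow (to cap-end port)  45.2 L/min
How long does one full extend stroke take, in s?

t ≈ 7.62 s

Cap-side area A_cap = π/4 × (6.76 cm)² = 35.89 cm^2
Swept volume V = A × L; t = V / Q = A·L / Q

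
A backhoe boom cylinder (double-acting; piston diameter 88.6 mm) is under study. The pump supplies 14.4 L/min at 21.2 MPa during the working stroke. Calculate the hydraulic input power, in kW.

W ≈ 5.09 kW

Hydraulic power = P × Q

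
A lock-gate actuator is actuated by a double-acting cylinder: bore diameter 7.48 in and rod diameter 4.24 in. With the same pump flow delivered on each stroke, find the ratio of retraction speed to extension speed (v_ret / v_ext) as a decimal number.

v_ret/v_ext ≈ 1.47

Cap-side area A_cap = π/4 × (7.48 in)² = 43.94 in^2
Rod-side annular area A_ann = π/4 × (7.48² − 4.24²) = 29.82 in^2
For equal Q, v ∝ 1/A, so v_ret/v_ext = A_cap/A_ann.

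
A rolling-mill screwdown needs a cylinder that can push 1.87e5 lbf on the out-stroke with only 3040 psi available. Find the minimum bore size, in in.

D ≈ 8.85 in

Extension force acts on the full piston face: F = P × (π/4)D².
D = √(4F / (πP)) = √(4 × 1.87e5 lbf / (π × 3040 psi))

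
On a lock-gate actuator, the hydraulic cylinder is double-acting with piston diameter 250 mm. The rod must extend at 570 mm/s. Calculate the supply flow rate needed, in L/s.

Q ≈ 28.0 L/s

Cap-side area A_cap = π/4 × (250 mm)² = 49090 mm^2
Q = A × v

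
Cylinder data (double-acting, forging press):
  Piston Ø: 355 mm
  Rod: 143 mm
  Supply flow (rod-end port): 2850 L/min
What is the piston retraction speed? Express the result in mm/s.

Rod-side annular area A_ann = π/4 × (355² − 143²) = 82920 mm^2
Flow into the rod-end port fills the annular volume.
v = Q / A

v ≈ 573 mm/s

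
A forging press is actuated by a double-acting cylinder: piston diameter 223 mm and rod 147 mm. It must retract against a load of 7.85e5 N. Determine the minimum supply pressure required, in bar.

P ≈ 355 bar

Rod-side annular area A_ann = π/4 × (223² − 147²) = 22090 mm^2
Retraction: pressure acts on the annular area.
P = F / A = 7.85e5 N / A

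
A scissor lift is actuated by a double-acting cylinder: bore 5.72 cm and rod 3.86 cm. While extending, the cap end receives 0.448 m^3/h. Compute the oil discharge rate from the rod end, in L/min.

Q_out ≈ 4.07 L/min

Cap-side area A_cap = π/4 × (5.72 cm)² = 25.70 cm^2
Rod-side annular area A_ann = π/4 × (5.72² − 3.86²) = 13.99 cm^2
Piston speed v = Q_in/A_cap; rod-end outflow Q_out = v × A_ann = Q_in × A_ann/A_cap.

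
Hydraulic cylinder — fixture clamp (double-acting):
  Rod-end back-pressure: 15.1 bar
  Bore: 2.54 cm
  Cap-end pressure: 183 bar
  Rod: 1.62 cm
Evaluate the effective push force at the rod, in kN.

Cap-side area A_cap = π/4 × (2.54 cm)² = 5.067 cm^2
Rod-side annular area A_ann = π/4 × (2.54² − 1.62²) = 3.006 cm^2
Net thrust = P_cap·A_cap − P_rod·A_ann = 9.273 kN − 0.4539 kN

F ≈ 8.82 kN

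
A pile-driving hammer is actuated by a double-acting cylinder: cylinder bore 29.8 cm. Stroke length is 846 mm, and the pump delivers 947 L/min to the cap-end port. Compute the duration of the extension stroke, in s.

t ≈ 3.74 s

Cap-side area A_cap = π/4 × (29.8 cm)² = 697.5 cm^2
Swept volume V = A × L; t = V / Q = A·L / Q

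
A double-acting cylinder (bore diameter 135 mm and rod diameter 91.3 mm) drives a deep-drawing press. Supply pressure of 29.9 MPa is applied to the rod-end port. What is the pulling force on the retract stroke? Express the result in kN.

Rod-side annular area A_ann = π/4 × (135² − 91.3²) = 7767 mm^2
On retraction the pressure acts on the annular area (bore minus rod).
F = P × A_ann

F ≈ 232 kN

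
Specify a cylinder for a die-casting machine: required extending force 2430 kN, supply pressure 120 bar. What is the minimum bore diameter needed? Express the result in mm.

D ≈ 508 mm

Extension force acts on the full piston face: F = P × (π/4)D².
D = √(4F / (πP)) = √(4 × 2430 kN / (π × 120 bar))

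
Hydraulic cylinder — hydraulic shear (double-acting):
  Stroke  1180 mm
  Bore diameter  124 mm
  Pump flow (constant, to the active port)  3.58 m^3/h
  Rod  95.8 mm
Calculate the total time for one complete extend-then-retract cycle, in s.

t ≈ 20.1 s

Cap-side area A_cap = π/4 × (124 mm)² = 12080 mm^2
Rod-side annular area A_ann = π/4 × (124² − 95.8²) = 4868 mm^2
t_ext = A_cap·L/Q = 14.33 s
t_ret = A_ann·L/Q = 5.777 s
t_cycle = t_ext + t_ret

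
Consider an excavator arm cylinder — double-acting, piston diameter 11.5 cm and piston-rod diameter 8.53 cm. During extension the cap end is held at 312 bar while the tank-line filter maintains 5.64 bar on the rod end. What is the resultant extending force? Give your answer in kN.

Cap-side area A_cap = π/4 × (11.5 cm)² = 103.9 cm^2
Rod-side annular area A_ann = π/4 × (11.5² − 8.53²) = 46.72 cm^2
Net thrust = P_cap·A_cap − P_rod·A_ann = 324.1 kN − 2.635 kN

F ≈ 321 kN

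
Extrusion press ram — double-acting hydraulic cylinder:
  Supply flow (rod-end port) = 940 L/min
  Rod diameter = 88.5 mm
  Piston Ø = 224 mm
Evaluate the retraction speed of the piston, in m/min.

Rod-side annular area A_ann = π/4 × (224² − 88.5²) = 33260 mm^2
Flow into the rod-end port fills the annular volume.
v = Q / A

v ≈ 28.3 m/min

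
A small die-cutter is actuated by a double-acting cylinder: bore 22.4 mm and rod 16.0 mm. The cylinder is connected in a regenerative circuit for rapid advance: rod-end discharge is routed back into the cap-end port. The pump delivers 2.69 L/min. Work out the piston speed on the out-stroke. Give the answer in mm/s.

v ≈ 223 mm/s

In regeneration the rod-end outflow joins the pump flow into the cap end, so the net volume the pump must supply per unit advance equals the rod cross-section area.
Rod cross-section A_rod = π/4 × (16.0 mm)² = 201.1 mm^2
v = Q_pump / A_rod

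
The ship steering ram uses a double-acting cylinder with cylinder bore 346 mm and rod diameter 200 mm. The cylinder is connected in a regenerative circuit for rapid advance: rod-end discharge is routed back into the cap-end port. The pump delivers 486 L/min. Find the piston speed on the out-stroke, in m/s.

v ≈ 0.258 m/s

In regeneration the rod-end outflow joins the pump flow into the cap end, so the net volume the pump must supply per unit advance equals the rod cross-section area.
Rod cross-section A_rod = π/4 × (200 mm)² = 31420 mm^2
v = Q_pump / A_rod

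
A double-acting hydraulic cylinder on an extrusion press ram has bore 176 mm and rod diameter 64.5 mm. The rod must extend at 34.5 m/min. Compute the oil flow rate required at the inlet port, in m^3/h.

Cap-side area A_cap = π/4 × (176 mm)² = 24330 mm^2
Q = A × v

Q ≈ 50.4 m^3/h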